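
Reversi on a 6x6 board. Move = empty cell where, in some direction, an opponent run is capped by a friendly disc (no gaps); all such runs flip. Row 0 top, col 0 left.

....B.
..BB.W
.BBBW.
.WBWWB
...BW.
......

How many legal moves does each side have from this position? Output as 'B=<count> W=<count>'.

-- B to move --
(0,5): no bracket -> illegal
(1,4): no bracket -> illegal
(2,0): no bracket -> illegal
(2,5): flips 2 -> legal
(3,0): flips 1 -> legal
(4,0): flips 1 -> legal
(4,1): flips 1 -> legal
(4,2): no bracket -> illegal
(4,5): flips 2 -> legal
(5,3): flips 1 -> legal
(5,4): no bracket -> illegal
(5,5): flips 2 -> legal
B mobility = 7
-- W to move --
(0,1): flips 2 -> legal
(0,2): flips 1 -> legal
(0,3): flips 2 -> legal
(0,5): no bracket -> illegal
(1,0): no bracket -> illegal
(1,1): flips 2 -> legal
(1,4): no bracket -> illegal
(2,0): flips 3 -> legal
(2,5): no bracket -> illegal
(3,0): no bracket -> illegal
(4,1): no bracket -> illegal
(4,2): flips 1 -> legal
(4,5): no bracket -> illegal
(5,2): flips 1 -> legal
(5,3): flips 1 -> legal
(5,4): no bracket -> illegal
W mobility = 8

Answer: B=7 W=8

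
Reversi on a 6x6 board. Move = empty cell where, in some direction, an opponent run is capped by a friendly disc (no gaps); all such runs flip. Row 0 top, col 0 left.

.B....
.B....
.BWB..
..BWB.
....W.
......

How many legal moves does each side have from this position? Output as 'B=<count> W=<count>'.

-- B to move --
(1,2): flips 1 -> legal
(1,3): no bracket -> illegal
(2,4): no bracket -> illegal
(3,1): no bracket -> illegal
(3,5): no bracket -> illegal
(4,2): no bracket -> illegal
(4,3): flips 1 -> legal
(4,5): no bracket -> illegal
(5,3): no bracket -> illegal
(5,4): flips 1 -> legal
(5,5): flips 3 -> legal
B mobility = 4
-- W to move --
(0,0): flips 1 -> legal
(0,2): no bracket -> illegal
(1,0): no bracket -> illegal
(1,2): no bracket -> illegal
(1,3): flips 1 -> legal
(1,4): no bracket -> illegal
(2,0): flips 1 -> legal
(2,4): flips 2 -> legal
(2,5): no bracket -> illegal
(3,0): no bracket -> illegal
(3,1): flips 1 -> legal
(3,5): flips 1 -> legal
(4,1): no bracket -> illegal
(4,2): flips 1 -> legal
(4,3): no bracket -> illegal
(4,5): no bracket -> illegal
W mobility = 7

Answer: B=4 W=7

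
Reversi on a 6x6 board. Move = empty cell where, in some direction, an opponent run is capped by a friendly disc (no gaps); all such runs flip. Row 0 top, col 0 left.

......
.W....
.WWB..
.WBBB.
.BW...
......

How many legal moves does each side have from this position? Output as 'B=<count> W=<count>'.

Answer: B=9 W=6

Derivation:
-- B to move --
(0,0): flips 2 -> legal
(0,1): flips 3 -> legal
(0,2): no bracket -> illegal
(1,0): flips 1 -> legal
(1,2): flips 1 -> legal
(1,3): no bracket -> illegal
(2,0): flips 2 -> legal
(3,0): flips 1 -> legal
(4,0): no bracket -> illegal
(4,3): flips 1 -> legal
(5,1): flips 1 -> legal
(5,2): flips 1 -> legal
(5,3): no bracket -> illegal
B mobility = 9
-- W to move --
(1,2): no bracket -> illegal
(1,3): no bracket -> illegal
(1,4): no bracket -> illegal
(2,4): flips 2 -> legal
(2,5): no bracket -> illegal
(3,0): no bracket -> illegal
(3,5): flips 3 -> legal
(4,0): flips 1 -> legal
(4,3): flips 1 -> legal
(4,4): flips 1 -> legal
(4,5): no bracket -> illegal
(5,0): no bracket -> illegal
(5,1): flips 1 -> legal
(5,2): no bracket -> illegal
W mobility = 6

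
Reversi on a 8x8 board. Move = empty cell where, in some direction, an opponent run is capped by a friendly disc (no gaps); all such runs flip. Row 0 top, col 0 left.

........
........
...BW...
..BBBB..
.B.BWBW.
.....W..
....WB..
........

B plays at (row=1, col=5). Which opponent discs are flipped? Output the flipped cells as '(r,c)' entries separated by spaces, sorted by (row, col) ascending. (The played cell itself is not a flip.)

Dir NW: first cell '.' (not opp) -> no flip
Dir N: first cell '.' (not opp) -> no flip
Dir NE: first cell '.' (not opp) -> no flip
Dir W: first cell '.' (not opp) -> no flip
Dir E: first cell '.' (not opp) -> no flip
Dir SW: opp run (2,4) capped by B -> flip
Dir S: first cell '.' (not opp) -> no flip
Dir SE: first cell '.' (not opp) -> no flip

Answer: (2,4)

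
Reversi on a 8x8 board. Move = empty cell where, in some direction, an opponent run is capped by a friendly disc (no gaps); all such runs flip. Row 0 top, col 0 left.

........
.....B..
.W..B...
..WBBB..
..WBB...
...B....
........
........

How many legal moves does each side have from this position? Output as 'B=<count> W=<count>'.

-- B to move --
(1,0): flips 2 -> legal
(1,1): no bracket -> illegal
(1,2): no bracket -> illegal
(2,0): no bracket -> illegal
(2,2): no bracket -> illegal
(2,3): no bracket -> illegal
(3,0): no bracket -> illegal
(3,1): flips 2 -> legal
(4,1): flips 1 -> legal
(5,1): flips 1 -> legal
(5,2): no bracket -> illegal
B mobility = 4
-- W to move --
(0,4): no bracket -> illegal
(0,5): no bracket -> illegal
(0,6): flips 3 -> legal
(1,3): no bracket -> illegal
(1,4): no bracket -> illegal
(1,6): no bracket -> illegal
(2,2): no bracket -> illegal
(2,3): no bracket -> illegal
(2,5): no bracket -> illegal
(2,6): no bracket -> illegal
(3,6): flips 3 -> legal
(4,5): flips 2 -> legal
(4,6): no bracket -> illegal
(5,2): no bracket -> illegal
(5,4): flips 1 -> legal
(5,5): no bracket -> illegal
(6,2): no bracket -> illegal
(6,3): no bracket -> illegal
(6,4): flips 1 -> legal
W mobility = 5

Answer: B=4 W=5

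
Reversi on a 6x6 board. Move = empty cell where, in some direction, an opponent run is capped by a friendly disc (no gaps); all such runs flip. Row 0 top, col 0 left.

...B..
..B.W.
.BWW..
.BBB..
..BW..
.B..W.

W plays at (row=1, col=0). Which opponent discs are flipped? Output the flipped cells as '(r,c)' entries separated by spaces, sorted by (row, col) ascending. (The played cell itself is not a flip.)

Dir NW: edge -> no flip
Dir N: first cell '.' (not opp) -> no flip
Dir NE: first cell '.' (not opp) -> no flip
Dir W: edge -> no flip
Dir E: first cell '.' (not opp) -> no flip
Dir SW: edge -> no flip
Dir S: first cell '.' (not opp) -> no flip
Dir SE: opp run (2,1) (3,2) capped by W -> flip

Answer: (2,1) (3,2)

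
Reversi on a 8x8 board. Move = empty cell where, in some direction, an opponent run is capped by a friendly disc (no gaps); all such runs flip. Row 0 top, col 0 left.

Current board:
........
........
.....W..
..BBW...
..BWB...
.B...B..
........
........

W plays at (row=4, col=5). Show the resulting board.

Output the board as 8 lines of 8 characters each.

Answer: ........
........
.....W..
..BBW...
..BWWW..
.B...B..
........
........

Derivation:
Place W at (4,5); scan 8 dirs for brackets.
Dir NW: first cell 'W' (not opp) -> no flip
Dir N: first cell '.' (not opp) -> no flip
Dir NE: first cell '.' (not opp) -> no flip
Dir W: opp run (4,4) capped by W -> flip
Dir E: first cell '.' (not opp) -> no flip
Dir SW: first cell '.' (not opp) -> no flip
Dir S: opp run (5,5), next='.' -> no flip
Dir SE: first cell '.' (not opp) -> no flip
All flips: (4,4)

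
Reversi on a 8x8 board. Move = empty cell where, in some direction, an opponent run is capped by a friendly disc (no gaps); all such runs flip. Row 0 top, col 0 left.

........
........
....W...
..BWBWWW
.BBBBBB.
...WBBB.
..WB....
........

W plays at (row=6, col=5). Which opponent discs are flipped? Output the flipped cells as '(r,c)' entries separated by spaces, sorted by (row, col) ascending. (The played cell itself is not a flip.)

Answer: (4,5) (5,5)

Derivation:
Dir NW: opp run (5,4) (4,3) (3,2), next='.' -> no flip
Dir N: opp run (5,5) (4,5) capped by W -> flip
Dir NE: opp run (5,6), next='.' -> no flip
Dir W: first cell '.' (not opp) -> no flip
Dir E: first cell '.' (not opp) -> no flip
Dir SW: first cell '.' (not opp) -> no flip
Dir S: first cell '.' (not opp) -> no flip
Dir SE: first cell '.' (not opp) -> no flip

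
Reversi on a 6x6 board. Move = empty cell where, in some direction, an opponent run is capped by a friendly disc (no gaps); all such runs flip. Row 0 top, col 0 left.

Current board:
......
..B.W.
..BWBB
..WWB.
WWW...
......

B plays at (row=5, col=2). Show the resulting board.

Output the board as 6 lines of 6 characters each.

Answer: ......
..B.W.
..BWBB
..BWB.
WWB...
..B...

Derivation:
Place B at (5,2); scan 8 dirs for brackets.
Dir NW: opp run (4,1), next='.' -> no flip
Dir N: opp run (4,2) (3,2) capped by B -> flip
Dir NE: first cell '.' (not opp) -> no flip
Dir W: first cell '.' (not opp) -> no flip
Dir E: first cell '.' (not opp) -> no flip
Dir SW: edge -> no flip
Dir S: edge -> no flip
Dir SE: edge -> no flip
All flips: (3,2) (4,2)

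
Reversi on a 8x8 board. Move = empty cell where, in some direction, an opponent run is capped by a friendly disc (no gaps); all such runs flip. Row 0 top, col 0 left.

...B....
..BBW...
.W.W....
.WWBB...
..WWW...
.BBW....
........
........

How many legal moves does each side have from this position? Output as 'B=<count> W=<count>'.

Answer: B=7 W=11

Derivation:
-- B to move --
(0,4): no bracket -> illegal
(0,5): no bracket -> illegal
(1,0): no bracket -> illegal
(1,1): no bracket -> illegal
(1,5): flips 1 -> legal
(2,0): no bracket -> illegal
(2,2): flips 2 -> legal
(2,4): no bracket -> illegal
(2,5): flips 1 -> legal
(3,0): flips 3 -> legal
(3,5): no bracket -> illegal
(4,0): no bracket -> illegal
(4,1): no bracket -> illegal
(4,5): no bracket -> illegal
(5,4): flips 2 -> legal
(5,5): flips 1 -> legal
(6,2): no bracket -> illegal
(6,3): flips 2 -> legal
(6,4): no bracket -> illegal
B mobility = 7
-- W to move --
(0,1): flips 1 -> legal
(0,2): no bracket -> illegal
(0,4): no bracket -> illegal
(1,1): flips 2 -> legal
(2,2): flips 1 -> legal
(2,4): flips 2 -> legal
(2,5): flips 1 -> legal
(3,5): flips 2 -> legal
(4,0): no bracket -> illegal
(4,1): no bracket -> illegal
(4,5): flips 1 -> legal
(5,0): flips 2 -> legal
(6,0): flips 1 -> legal
(6,1): flips 1 -> legal
(6,2): flips 1 -> legal
(6,3): no bracket -> illegal
W mobility = 11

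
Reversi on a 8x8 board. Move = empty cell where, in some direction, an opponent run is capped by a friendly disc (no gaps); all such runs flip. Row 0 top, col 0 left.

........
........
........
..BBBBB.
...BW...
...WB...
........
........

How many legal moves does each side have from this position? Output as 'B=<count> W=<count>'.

-- B to move --
(4,2): no bracket -> illegal
(4,5): flips 1 -> legal
(5,2): flips 1 -> legal
(5,5): flips 1 -> legal
(6,2): flips 2 -> legal
(6,3): flips 1 -> legal
(6,4): no bracket -> illegal
B mobility = 5
-- W to move --
(2,1): no bracket -> illegal
(2,2): flips 1 -> legal
(2,3): flips 2 -> legal
(2,4): flips 1 -> legal
(2,5): no bracket -> illegal
(2,6): flips 1 -> legal
(2,7): no bracket -> illegal
(3,1): no bracket -> illegal
(3,7): no bracket -> illegal
(4,1): no bracket -> illegal
(4,2): flips 1 -> legal
(4,5): no bracket -> illegal
(4,6): no bracket -> illegal
(4,7): no bracket -> illegal
(5,2): no bracket -> illegal
(5,5): flips 1 -> legal
(6,3): no bracket -> illegal
(6,4): flips 1 -> legal
(6,5): no bracket -> illegal
W mobility = 7

Answer: B=5 W=7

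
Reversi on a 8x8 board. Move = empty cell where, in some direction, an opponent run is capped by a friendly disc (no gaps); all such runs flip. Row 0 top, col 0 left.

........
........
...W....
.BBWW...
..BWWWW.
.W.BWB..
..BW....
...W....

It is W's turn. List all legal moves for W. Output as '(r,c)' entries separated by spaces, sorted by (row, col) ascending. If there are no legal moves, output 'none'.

(2,0): no bracket -> illegal
(2,1): flips 1 -> legal
(2,2): no bracket -> illegal
(3,0): flips 2 -> legal
(4,0): no bracket -> illegal
(4,1): flips 2 -> legal
(5,2): flips 1 -> legal
(5,6): flips 1 -> legal
(6,1): flips 1 -> legal
(6,4): flips 1 -> legal
(6,5): flips 1 -> legal
(6,6): flips 1 -> legal
(7,1): flips 2 -> legal
(7,2): no bracket -> illegal

Answer: (2,1) (3,0) (4,1) (5,2) (5,6) (6,1) (6,4) (6,5) (6,6) (7,1)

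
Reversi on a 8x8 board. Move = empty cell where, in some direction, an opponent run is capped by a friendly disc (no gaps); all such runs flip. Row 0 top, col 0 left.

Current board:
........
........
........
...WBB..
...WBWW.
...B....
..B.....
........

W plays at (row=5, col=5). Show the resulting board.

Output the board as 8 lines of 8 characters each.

Answer: ........
........
........
...WBB..
...WWWW.
...B.W..
..B.....
........

Derivation:
Place W at (5,5); scan 8 dirs for brackets.
Dir NW: opp run (4,4) capped by W -> flip
Dir N: first cell 'W' (not opp) -> no flip
Dir NE: first cell 'W' (not opp) -> no flip
Dir W: first cell '.' (not opp) -> no flip
Dir E: first cell '.' (not opp) -> no flip
Dir SW: first cell '.' (not opp) -> no flip
Dir S: first cell '.' (not opp) -> no flip
Dir SE: first cell '.' (not opp) -> no flip
All flips: (4,4)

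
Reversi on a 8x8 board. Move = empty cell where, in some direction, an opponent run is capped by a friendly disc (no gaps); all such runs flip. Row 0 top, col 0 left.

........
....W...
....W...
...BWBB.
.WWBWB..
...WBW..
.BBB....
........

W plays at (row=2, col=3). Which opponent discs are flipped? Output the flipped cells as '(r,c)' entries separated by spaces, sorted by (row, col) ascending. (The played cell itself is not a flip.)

Answer: (3,3) (4,3)

Derivation:
Dir NW: first cell '.' (not opp) -> no flip
Dir N: first cell '.' (not opp) -> no flip
Dir NE: first cell 'W' (not opp) -> no flip
Dir W: first cell '.' (not opp) -> no flip
Dir E: first cell 'W' (not opp) -> no flip
Dir SW: first cell '.' (not opp) -> no flip
Dir S: opp run (3,3) (4,3) capped by W -> flip
Dir SE: first cell 'W' (not opp) -> no flip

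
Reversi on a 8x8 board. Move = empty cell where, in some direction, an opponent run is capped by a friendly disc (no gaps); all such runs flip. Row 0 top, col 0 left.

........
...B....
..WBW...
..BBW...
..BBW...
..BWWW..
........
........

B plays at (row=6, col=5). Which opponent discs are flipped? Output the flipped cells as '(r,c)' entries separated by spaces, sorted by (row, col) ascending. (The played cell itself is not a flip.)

Dir NW: opp run (5,4) capped by B -> flip
Dir N: opp run (5,5), next='.' -> no flip
Dir NE: first cell '.' (not opp) -> no flip
Dir W: first cell '.' (not opp) -> no flip
Dir E: first cell '.' (not opp) -> no flip
Dir SW: first cell '.' (not opp) -> no flip
Dir S: first cell '.' (not opp) -> no flip
Dir SE: first cell '.' (not opp) -> no flip

Answer: (5,4)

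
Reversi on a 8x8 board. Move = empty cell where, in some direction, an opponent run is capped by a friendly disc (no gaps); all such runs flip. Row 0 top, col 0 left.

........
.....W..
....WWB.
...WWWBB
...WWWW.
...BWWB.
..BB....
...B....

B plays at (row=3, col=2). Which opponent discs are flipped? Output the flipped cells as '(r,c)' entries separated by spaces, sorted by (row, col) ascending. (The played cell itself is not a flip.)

Answer: (3,3) (3,4) (3,5)

Derivation:
Dir NW: first cell '.' (not opp) -> no flip
Dir N: first cell '.' (not opp) -> no flip
Dir NE: first cell '.' (not opp) -> no flip
Dir W: first cell '.' (not opp) -> no flip
Dir E: opp run (3,3) (3,4) (3,5) capped by B -> flip
Dir SW: first cell '.' (not opp) -> no flip
Dir S: first cell '.' (not opp) -> no flip
Dir SE: opp run (4,3) (5,4), next='.' -> no flip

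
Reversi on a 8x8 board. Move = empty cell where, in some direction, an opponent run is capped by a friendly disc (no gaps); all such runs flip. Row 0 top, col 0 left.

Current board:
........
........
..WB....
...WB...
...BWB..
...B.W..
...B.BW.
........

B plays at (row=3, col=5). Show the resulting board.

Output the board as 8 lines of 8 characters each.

Answer: ........
........
..WB....
...WBB..
...BBB..
...B.W..
...B.BW.
........

Derivation:
Place B at (3,5); scan 8 dirs for brackets.
Dir NW: first cell '.' (not opp) -> no flip
Dir N: first cell '.' (not opp) -> no flip
Dir NE: first cell '.' (not opp) -> no flip
Dir W: first cell 'B' (not opp) -> no flip
Dir E: first cell '.' (not opp) -> no flip
Dir SW: opp run (4,4) capped by B -> flip
Dir S: first cell 'B' (not opp) -> no flip
Dir SE: first cell '.' (not opp) -> no flip
All flips: (4,4)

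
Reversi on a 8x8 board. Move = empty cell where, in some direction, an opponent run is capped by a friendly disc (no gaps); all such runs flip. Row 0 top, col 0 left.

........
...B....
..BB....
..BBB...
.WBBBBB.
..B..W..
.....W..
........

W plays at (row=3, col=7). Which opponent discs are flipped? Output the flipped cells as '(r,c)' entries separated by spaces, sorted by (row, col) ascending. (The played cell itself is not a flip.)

Dir NW: first cell '.' (not opp) -> no flip
Dir N: first cell '.' (not opp) -> no flip
Dir NE: edge -> no flip
Dir W: first cell '.' (not opp) -> no flip
Dir E: edge -> no flip
Dir SW: opp run (4,6) capped by W -> flip
Dir S: first cell '.' (not opp) -> no flip
Dir SE: edge -> no flip

Answer: (4,6)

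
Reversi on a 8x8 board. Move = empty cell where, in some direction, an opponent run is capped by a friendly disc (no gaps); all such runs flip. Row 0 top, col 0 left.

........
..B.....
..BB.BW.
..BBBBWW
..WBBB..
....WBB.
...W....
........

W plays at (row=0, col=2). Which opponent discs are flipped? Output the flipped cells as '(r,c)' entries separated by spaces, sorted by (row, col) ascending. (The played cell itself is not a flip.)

Dir NW: edge -> no flip
Dir N: edge -> no flip
Dir NE: edge -> no flip
Dir W: first cell '.' (not opp) -> no flip
Dir E: first cell '.' (not opp) -> no flip
Dir SW: first cell '.' (not opp) -> no flip
Dir S: opp run (1,2) (2,2) (3,2) capped by W -> flip
Dir SE: first cell '.' (not opp) -> no flip

Answer: (1,2) (2,2) (3,2)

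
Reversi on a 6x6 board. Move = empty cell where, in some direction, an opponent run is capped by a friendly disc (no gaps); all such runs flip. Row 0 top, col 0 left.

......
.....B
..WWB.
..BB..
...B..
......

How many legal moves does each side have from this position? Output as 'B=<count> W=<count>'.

Answer: B=5 W=5

Derivation:
-- B to move --
(1,1): flips 1 -> legal
(1,2): flips 1 -> legal
(1,3): flips 1 -> legal
(1,4): flips 1 -> legal
(2,1): flips 2 -> legal
(3,1): no bracket -> illegal
(3,4): no bracket -> illegal
B mobility = 5
-- W to move --
(0,4): no bracket -> illegal
(0,5): no bracket -> illegal
(1,3): no bracket -> illegal
(1,4): no bracket -> illegal
(2,1): no bracket -> illegal
(2,5): flips 1 -> legal
(3,1): no bracket -> illegal
(3,4): no bracket -> illegal
(3,5): no bracket -> illegal
(4,1): flips 1 -> legal
(4,2): flips 1 -> legal
(4,4): flips 1 -> legal
(5,2): no bracket -> illegal
(5,3): flips 2 -> legal
(5,4): no bracket -> illegal
W mobility = 5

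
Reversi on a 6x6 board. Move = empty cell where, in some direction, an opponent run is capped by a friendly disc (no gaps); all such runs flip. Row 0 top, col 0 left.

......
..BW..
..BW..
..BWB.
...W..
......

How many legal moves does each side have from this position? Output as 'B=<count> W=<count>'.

Answer: B=6 W=8

Derivation:
-- B to move --
(0,2): no bracket -> illegal
(0,3): no bracket -> illegal
(0,4): flips 1 -> legal
(1,4): flips 2 -> legal
(2,4): flips 1 -> legal
(4,2): no bracket -> illegal
(4,4): flips 1 -> legal
(5,2): flips 1 -> legal
(5,3): no bracket -> illegal
(5,4): flips 1 -> legal
B mobility = 6
-- W to move --
(0,1): flips 1 -> legal
(0,2): no bracket -> illegal
(0,3): no bracket -> illegal
(1,1): flips 2 -> legal
(2,1): flips 2 -> legal
(2,4): no bracket -> illegal
(2,5): flips 1 -> legal
(3,1): flips 2 -> legal
(3,5): flips 1 -> legal
(4,1): flips 1 -> legal
(4,2): no bracket -> illegal
(4,4): no bracket -> illegal
(4,5): flips 1 -> legal
W mobility = 8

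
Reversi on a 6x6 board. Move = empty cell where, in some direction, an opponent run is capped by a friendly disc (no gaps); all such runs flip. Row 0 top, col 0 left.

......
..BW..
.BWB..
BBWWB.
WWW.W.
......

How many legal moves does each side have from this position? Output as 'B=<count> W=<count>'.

-- B to move --
(0,2): no bracket -> illegal
(0,3): flips 1 -> legal
(0,4): flips 2 -> legal
(1,1): no bracket -> illegal
(1,4): flips 1 -> legal
(2,4): no bracket -> illegal
(3,5): no bracket -> illegal
(4,3): flips 2 -> legal
(4,5): no bracket -> illegal
(5,0): flips 3 -> legal
(5,1): flips 1 -> legal
(5,2): flips 4 -> legal
(5,3): flips 1 -> legal
(5,4): flips 1 -> legal
(5,5): no bracket -> illegal
B mobility = 9
-- W to move --
(0,1): no bracket -> illegal
(0,2): flips 1 -> legal
(0,3): no bracket -> illegal
(1,0): flips 1 -> legal
(1,1): flips 3 -> legal
(1,4): flips 1 -> legal
(2,0): flips 3 -> legal
(2,4): flips 2 -> legal
(2,5): no bracket -> illegal
(3,5): flips 1 -> legal
(4,3): no bracket -> illegal
(4,5): no bracket -> illegal
W mobility = 7

Answer: B=9 W=7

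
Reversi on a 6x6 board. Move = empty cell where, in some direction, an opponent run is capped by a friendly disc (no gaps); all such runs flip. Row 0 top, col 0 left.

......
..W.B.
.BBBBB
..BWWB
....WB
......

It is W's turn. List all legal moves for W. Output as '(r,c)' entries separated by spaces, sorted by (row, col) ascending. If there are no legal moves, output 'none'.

Answer: (0,4) (1,1) (1,3) (1,5) (3,0) (3,1) (4,2)

Derivation:
(0,3): no bracket -> illegal
(0,4): flips 2 -> legal
(0,5): no bracket -> illegal
(1,0): no bracket -> illegal
(1,1): flips 1 -> legal
(1,3): flips 1 -> legal
(1,5): flips 1 -> legal
(2,0): no bracket -> illegal
(3,0): flips 1 -> legal
(3,1): flips 1 -> legal
(4,1): no bracket -> illegal
(4,2): flips 2 -> legal
(4,3): no bracket -> illegal
(5,4): no bracket -> illegal
(5,5): no bracket -> illegal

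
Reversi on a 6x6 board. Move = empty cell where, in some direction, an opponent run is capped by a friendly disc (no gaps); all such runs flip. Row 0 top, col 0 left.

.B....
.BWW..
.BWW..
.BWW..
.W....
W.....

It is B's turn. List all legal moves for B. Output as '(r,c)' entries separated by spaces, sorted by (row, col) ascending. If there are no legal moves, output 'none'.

(0,2): no bracket -> illegal
(0,3): flips 1 -> legal
(0,4): flips 2 -> legal
(1,4): flips 2 -> legal
(2,4): flips 2 -> legal
(3,0): no bracket -> illegal
(3,4): flips 4 -> legal
(4,0): no bracket -> illegal
(4,2): no bracket -> illegal
(4,3): flips 1 -> legal
(4,4): flips 2 -> legal
(5,1): flips 1 -> legal
(5,2): no bracket -> illegal

Answer: (0,3) (0,4) (1,4) (2,4) (3,4) (4,3) (4,4) (5,1)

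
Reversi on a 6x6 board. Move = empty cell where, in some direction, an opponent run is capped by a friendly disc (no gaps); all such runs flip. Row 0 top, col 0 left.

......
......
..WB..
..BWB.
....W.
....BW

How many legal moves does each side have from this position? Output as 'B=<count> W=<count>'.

Answer: B=3 W=6

Derivation:
-- B to move --
(1,1): no bracket -> illegal
(1,2): flips 1 -> legal
(1,3): no bracket -> illegal
(2,1): flips 1 -> legal
(2,4): no bracket -> illegal
(3,1): no bracket -> illegal
(3,5): no bracket -> illegal
(4,2): no bracket -> illegal
(4,3): flips 1 -> legal
(4,5): no bracket -> illegal
(5,3): no bracket -> illegal
B mobility = 3
-- W to move --
(1,2): no bracket -> illegal
(1,3): flips 1 -> legal
(1,4): no bracket -> illegal
(2,1): no bracket -> illegal
(2,4): flips 2 -> legal
(2,5): no bracket -> illegal
(3,1): flips 1 -> legal
(3,5): flips 1 -> legal
(4,1): no bracket -> illegal
(4,2): flips 1 -> legal
(4,3): no bracket -> illegal
(4,5): no bracket -> illegal
(5,3): flips 1 -> legal
W mobility = 6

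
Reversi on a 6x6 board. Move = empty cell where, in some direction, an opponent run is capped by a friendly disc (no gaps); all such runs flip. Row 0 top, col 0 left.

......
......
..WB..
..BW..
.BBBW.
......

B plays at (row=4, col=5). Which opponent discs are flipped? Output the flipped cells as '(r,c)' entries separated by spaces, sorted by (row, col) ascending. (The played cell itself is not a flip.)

Answer: (4,4)

Derivation:
Dir NW: first cell '.' (not opp) -> no flip
Dir N: first cell '.' (not opp) -> no flip
Dir NE: edge -> no flip
Dir W: opp run (4,4) capped by B -> flip
Dir E: edge -> no flip
Dir SW: first cell '.' (not opp) -> no flip
Dir S: first cell '.' (not opp) -> no flip
Dir SE: edge -> no flip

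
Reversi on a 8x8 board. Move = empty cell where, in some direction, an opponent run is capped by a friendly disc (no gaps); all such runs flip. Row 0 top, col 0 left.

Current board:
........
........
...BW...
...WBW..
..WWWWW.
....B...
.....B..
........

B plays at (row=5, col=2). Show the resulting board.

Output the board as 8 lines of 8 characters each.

Answer: ........
........
...BW...
...WBW..
..WBWWW.
..B.B...
.....B..
........

Derivation:
Place B at (5,2); scan 8 dirs for brackets.
Dir NW: first cell '.' (not opp) -> no flip
Dir N: opp run (4,2), next='.' -> no flip
Dir NE: opp run (4,3) capped by B -> flip
Dir W: first cell '.' (not opp) -> no flip
Dir E: first cell '.' (not opp) -> no flip
Dir SW: first cell '.' (not opp) -> no flip
Dir S: first cell '.' (not opp) -> no flip
Dir SE: first cell '.' (not opp) -> no flip
All flips: (4,3)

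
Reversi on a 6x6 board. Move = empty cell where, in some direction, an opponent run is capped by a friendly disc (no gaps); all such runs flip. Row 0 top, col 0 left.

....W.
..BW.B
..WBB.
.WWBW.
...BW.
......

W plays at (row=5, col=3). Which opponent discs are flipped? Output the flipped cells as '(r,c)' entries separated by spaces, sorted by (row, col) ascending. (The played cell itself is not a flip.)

Dir NW: first cell '.' (not opp) -> no flip
Dir N: opp run (4,3) (3,3) (2,3) capped by W -> flip
Dir NE: first cell 'W' (not opp) -> no flip
Dir W: first cell '.' (not opp) -> no flip
Dir E: first cell '.' (not opp) -> no flip
Dir SW: edge -> no flip
Dir S: edge -> no flip
Dir SE: edge -> no flip

Answer: (2,3) (3,3) (4,3)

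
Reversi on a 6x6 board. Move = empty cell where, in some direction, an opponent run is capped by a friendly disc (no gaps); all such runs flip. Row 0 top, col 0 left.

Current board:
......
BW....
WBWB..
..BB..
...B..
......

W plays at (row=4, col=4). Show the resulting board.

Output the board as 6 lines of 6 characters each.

Place W at (4,4); scan 8 dirs for brackets.
Dir NW: opp run (3,3) capped by W -> flip
Dir N: first cell '.' (not opp) -> no flip
Dir NE: first cell '.' (not opp) -> no flip
Dir W: opp run (4,3), next='.' -> no flip
Dir E: first cell '.' (not opp) -> no flip
Dir SW: first cell '.' (not opp) -> no flip
Dir S: first cell '.' (not opp) -> no flip
Dir SE: first cell '.' (not opp) -> no flip
All flips: (3,3)

Answer: ......
BW....
WBWB..
..BW..
...BW.
......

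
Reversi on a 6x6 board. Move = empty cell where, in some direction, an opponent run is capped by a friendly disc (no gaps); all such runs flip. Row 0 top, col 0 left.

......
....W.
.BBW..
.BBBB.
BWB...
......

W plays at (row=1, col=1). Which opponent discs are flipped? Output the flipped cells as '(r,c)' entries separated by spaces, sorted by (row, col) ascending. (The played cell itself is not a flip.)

Dir NW: first cell '.' (not opp) -> no flip
Dir N: first cell '.' (not opp) -> no flip
Dir NE: first cell '.' (not opp) -> no flip
Dir W: first cell '.' (not opp) -> no flip
Dir E: first cell '.' (not opp) -> no flip
Dir SW: first cell '.' (not opp) -> no flip
Dir S: opp run (2,1) (3,1) capped by W -> flip
Dir SE: opp run (2,2) (3,3), next='.' -> no flip

Answer: (2,1) (3,1)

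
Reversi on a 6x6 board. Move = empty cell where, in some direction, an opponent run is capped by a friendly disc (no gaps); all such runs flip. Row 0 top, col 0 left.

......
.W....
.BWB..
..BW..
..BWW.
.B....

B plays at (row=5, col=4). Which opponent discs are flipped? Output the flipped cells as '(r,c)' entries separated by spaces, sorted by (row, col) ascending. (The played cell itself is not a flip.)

Dir NW: opp run (4,3) capped by B -> flip
Dir N: opp run (4,4), next='.' -> no flip
Dir NE: first cell '.' (not opp) -> no flip
Dir W: first cell '.' (not opp) -> no flip
Dir E: first cell '.' (not opp) -> no flip
Dir SW: edge -> no flip
Dir S: edge -> no flip
Dir SE: edge -> no flip

Answer: (4,3)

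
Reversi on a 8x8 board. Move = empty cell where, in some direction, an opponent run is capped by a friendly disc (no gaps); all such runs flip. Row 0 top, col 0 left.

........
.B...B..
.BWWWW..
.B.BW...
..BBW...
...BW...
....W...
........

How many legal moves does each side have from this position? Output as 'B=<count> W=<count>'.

-- B to move --
(1,2): no bracket -> illegal
(1,3): flips 2 -> legal
(1,4): no bracket -> illegal
(1,6): flips 2 -> legal
(2,6): flips 4 -> legal
(3,2): no bracket -> illegal
(3,5): flips 3 -> legal
(3,6): no bracket -> illegal
(4,5): flips 1 -> legal
(5,5): flips 2 -> legal
(6,3): no bracket -> illegal
(6,5): flips 1 -> legal
(7,3): no bracket -> illegal
(7,4): no bracket -> illegal
(7,5): flips 1 -> legal
B mobility = 8
-- W to move --
(0,0): flips 1 -> legal
(0,1): no bracket -> illegal
(0,2): no bracket -> illegal
(0,4): no bracket -> illegal
(0,5): flips 1 -> legal
(0,6): flips 1 -> legal
(1,0): no bracket -> illegal
(1,2): no bracket -> illegal
(1,4): no bracket -> illegal
(1,6): no bracket -> illegal
(2,0): flips 4 -> legal
(2,6): no bracket -> illegal
(3,0): no bracket -> illegal
(3,2): flips 2 -> legal
(4,0): flips 1 -> legal
(4,1): flips 2 -> legal
(5,1): flips 2 -> legal
(5,2): flips 2 -> legal
(6,2): flips 1 -> legal
(6,3): flips 3 -> legal
W mobility = 11

Answer: B=8 W=11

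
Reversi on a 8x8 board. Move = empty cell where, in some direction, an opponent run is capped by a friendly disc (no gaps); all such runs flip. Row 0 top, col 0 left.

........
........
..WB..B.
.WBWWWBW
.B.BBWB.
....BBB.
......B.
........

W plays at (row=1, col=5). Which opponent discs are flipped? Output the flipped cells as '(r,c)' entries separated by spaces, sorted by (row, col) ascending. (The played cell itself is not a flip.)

Answer: (2,6)

Derivation:
Dir NW: first cell '.' (not opp) -> no flip
Dir N: first cell '.' (not opp) -> no flip
Dir NE: first cell '.' (not opp) -> no flip
Dir W: first cell '.' (not opp) -> no flip
Dir E: first cell '.' (not opp) -> no flip
Dir SW: first cell '.' (not opp) -> no flip
Dir S: first cell '.' (not opp) -> no flip
Dir SE: opp run (2,6) capped by W -> flip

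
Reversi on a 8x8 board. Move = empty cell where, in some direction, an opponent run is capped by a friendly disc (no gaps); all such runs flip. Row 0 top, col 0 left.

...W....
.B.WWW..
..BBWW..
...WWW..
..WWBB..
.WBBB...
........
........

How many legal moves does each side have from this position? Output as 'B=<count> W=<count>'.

Answer: B=8 W=13

Derivation:
-- B to move --
(0,2): no bracket -> illegal
(0,4): flips 4 -> legal
(0,5): flips 4 -> legal
(0,6): no bracket -> illegal
(1,2): no bracket -> illegal
(1,6): flips 3 -> legal
(2,6): flips 3 -> legal
(3,1): flips 1 -> legal
(3,2): flips 2 -> legal
(3,6): no bracket -> illegal
(4,0): no bracket -> illegal
(4,1): flips 2 -> legal
(4,6): no bracket -> illegal
(5,0): flips 1 -> legal
(6,0): no bracket -> illegal
(6,1): no bracket -> illegal
(6,2): no bracket -> illegal
B mobility = 8
-- W to move --
(0,0): flips 2 -> legal
(0,1): no bracket -> illegal
(0,2): no bracket -> illegal
(1,0): no bracket -> illegal
(1,2): flips 1 -> legal
(2,0): no bracket -> illegal
(2,1): flips 2 -> legal
(3,1): flips 1 -> legal
(3,2): flips 1 -> legal
(3,6): no bracket -> illegal
(4,1): no bracket -> illegal
(4,6): flips 2 -> legal
(5,5): flips 5 -> legal
(5,6): flips 1 -> legal
(6,1): flips 1 -> legal
(6,2): flips 3 -> legal
(6,3): flips 1 -> legal
(6,4): flips 3 -> legal
(6,5): flips 1 -> legal
W mobility = 13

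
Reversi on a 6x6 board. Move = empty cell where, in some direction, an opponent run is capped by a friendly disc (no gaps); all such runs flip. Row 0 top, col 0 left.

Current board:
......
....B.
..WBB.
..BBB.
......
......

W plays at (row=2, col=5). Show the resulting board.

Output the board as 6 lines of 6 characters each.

Answer: ......
....B.
..WWWW
..BBB.
......
......

Derivation:
Place W at (2,5); scan 8 dirs for brackets.
Dir NW: opp run (1,4), next='.' -> no flip
Dir N: first cell '.' (not opp) -> no flip
Dir NE: edge -> no flip
Dir W: opp run (2,4) (2,3) capped by W -> flip
Dir E: edge -> no flip
Dir SW: opp run (3,4), next='.' -> no flip
Dir S: first cell '.' (not opp) -> no flip
Dir SE: edge -> no flip
All flips: (2,3) (2,4)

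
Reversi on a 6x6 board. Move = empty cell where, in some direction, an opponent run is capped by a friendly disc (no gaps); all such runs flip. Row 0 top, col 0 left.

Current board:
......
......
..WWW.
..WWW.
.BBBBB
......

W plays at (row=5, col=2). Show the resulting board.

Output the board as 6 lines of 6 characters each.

Place W at (5,2); scan 8 dirs for brackets.
Dir NW: opp run (4,1), next='.' -> no flip
Dir N: opp run (4,2) capped by W -> flip
Dir NE: opp run (4,3) capped by W -> flip
Dir W: first cell '.' (not opp) -> no flip
Dir E: first cell '.' (not opp) -> no flip
Dir SW: edge -> no flip
Dir S: edge -> no flip
Dir SE: edge -> no flip
All flips: (4,2) (4,3)

Answer: ......
......
..WWW.
..WWW.
.BWWBB
..W...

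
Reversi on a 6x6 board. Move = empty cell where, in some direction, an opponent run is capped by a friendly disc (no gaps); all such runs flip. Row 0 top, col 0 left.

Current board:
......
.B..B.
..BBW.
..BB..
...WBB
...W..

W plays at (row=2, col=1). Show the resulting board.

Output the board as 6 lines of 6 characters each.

Answer: ......
.B..B.
.WWWW.
..WB..
...WBB
...W..

Derivation:
Place W at (2,1); scan 8 dirs for brackets.
Dir NW: first cell '.' (not opp) -> no flip
Dir N: opp run (1,1), next='.' -> no flip
Dir NE: first cell '.' (not opp) -> no flip
Dir W: first cell '.' (not opp) -> no flip
Dir E: opp run (2,2) (2,3) capped by W -> flip
Dir SW: first cell '.' (not opp) -> no flip
Dir S: first cell '.' (not opp) -> no flip
Dir SE: opp run (3,2) capped by W -> flip
All flips: (2,2) (2,3) (3,2)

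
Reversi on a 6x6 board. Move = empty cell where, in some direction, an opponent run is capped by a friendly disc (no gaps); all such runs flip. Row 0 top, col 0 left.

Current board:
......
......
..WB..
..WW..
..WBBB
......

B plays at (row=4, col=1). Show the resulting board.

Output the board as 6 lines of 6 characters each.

Place B at (4,1); scan 8 dirs for brackets.
Dir NW: first cell '.' (not opp) -> no flip
Dir N: first cell '.' (not opp) -> no flip
Dir NE: opp run (3,2) capped by B -> flip
Dir W: first cell '.' (not opp) -> no flip
Dir E: opp run (4,2) capped by B -> flip
Dir SW: first cell '.' (not opp) -> no flip
Dir S: first cell '.' (not opp) -> no flip
Dir SE: first cell '.' (not opp) -> no flip
All flips: (3,2) (4,2)

Answer: ......
......
..WB..
..BW..
.BBBBB
......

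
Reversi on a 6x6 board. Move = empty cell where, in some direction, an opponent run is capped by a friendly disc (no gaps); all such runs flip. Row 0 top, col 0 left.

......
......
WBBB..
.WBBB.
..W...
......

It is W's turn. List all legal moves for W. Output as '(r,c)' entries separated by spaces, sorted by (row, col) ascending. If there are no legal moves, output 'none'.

(1,0): no bracket -> illegal
(1,1): flips 1 -> legal
(1,2): flips 2 -> legal
(1,3): flips 1 -> legal
(1,4): no bracket -> illegal
(2,4): flips 4 -> legal
(2,5): no bracket -> illegal
(3,0): no bracket -> illegal
(3,5): flips 3 -> legal
(4,1): no bracket -> illegal
(4,3): no bracket -> illegal
(4,4): no bracket -> illegal
(4,5): no bracket -> illegal

Answer: (1,1) (1,2) (1,3) (2,4) (3,5)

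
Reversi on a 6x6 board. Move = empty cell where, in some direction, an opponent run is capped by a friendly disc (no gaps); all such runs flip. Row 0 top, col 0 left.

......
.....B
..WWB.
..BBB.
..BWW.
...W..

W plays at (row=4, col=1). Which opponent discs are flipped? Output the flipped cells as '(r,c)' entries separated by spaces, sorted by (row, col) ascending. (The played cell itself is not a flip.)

Answer: (3,2) (4,2)

Derivation:
Dir NW: first cell '.' (not opp) -> no flip
Dir N: first cell '.' (not opp) -> no flip
Dir NE: opp run (3,2) capped by W -> flip
Dir W: first cell '.' (not opp) -> no flip
Dir E: opp run (4,2) capped by W -> flip
Dir SW: first cell '.' (not opp) -> no flip
Dir S: first cell '.' (not opp) -> no flip
Dir SE: first cell '.' (not opp) -> no flip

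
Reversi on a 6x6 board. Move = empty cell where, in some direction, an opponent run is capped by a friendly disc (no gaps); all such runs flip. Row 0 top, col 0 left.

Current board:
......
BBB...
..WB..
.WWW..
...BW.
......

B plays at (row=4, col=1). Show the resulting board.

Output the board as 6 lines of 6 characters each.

Place B at (4,1); scan 8 dirs for brackets.
Dir NW: first cell '.' (not opp) -> no flip
Dir N: opp run (3,1), next='.' -> no flip
Dir NE: opp run (3,2) capped by B -> flip
Dir W: first cell '.' (not opp) -> no flip
Dir E: first cell '.' (not opp) -> no flip
Dir SW: first cell '.' (not opp) -> no flip
Dir S: first cell '.' (not opp) -> no flip
Dir SE: first cell '.' (not opp) -> no flip
All flips: (3,2)

Answer: ......
BBB...
..WB..
.WBW..
.B.BW.
......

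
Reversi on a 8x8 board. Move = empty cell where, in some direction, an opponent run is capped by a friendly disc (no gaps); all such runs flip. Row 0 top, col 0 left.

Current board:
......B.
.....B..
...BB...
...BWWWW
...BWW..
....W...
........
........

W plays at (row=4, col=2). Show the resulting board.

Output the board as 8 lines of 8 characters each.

Place W at (4,2); scan 8 dirs for brackets.
Dir NW: first cell '.' (not opp) -> no flip
Dir N: first cell '.' (not opp) -> no flip
Dir NE: opp run (3,3) (2,4) (1,5) (0,6), next=edge -> no flip
Dir W: first cell '.' (not opp) -> no flip
Dir E: opp run (4,3) capped by W -> flip
Dir SW: first cell '.' (not opp) -> no flip
Dir S: first cell '.' (not opp) -> no flip
Dir SE: first cell '.' (not opp) -> no flip
All flips: (4,3)

Answer: ......B.
.....B..
...BB...
...BWWWW
..WWWW..
....W...
........
........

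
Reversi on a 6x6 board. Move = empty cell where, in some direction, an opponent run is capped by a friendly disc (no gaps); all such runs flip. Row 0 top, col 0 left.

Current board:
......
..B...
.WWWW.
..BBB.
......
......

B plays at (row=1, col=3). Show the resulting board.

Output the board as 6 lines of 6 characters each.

Place B at (1,3); scan 8 dirs for brackets.
Dir NW: first cell '.' (not opp) -> no flip
Dir N: first cell '.' (not opp) -> no flip
Dir NE: first cell '.' (not opp) -> no flip
Dir W: first cell 'B' (not opp) -> no flip
Dir E: first cell '.' (not opp) -> no flip
Dir SW: opp run (2,2), next='.' -> no flip
Dir S: opp run (2,3) capped by B -> flip
Dir SE: opp run (2,4), next='.' -> no flip
All flips: (2,3)

Answer: ......
..BB..
.WWBW.
..BBB.
......
......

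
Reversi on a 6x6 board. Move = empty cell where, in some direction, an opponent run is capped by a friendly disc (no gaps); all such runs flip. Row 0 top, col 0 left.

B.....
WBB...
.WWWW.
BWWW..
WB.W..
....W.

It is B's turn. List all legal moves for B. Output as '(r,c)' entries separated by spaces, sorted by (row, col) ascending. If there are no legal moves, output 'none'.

Answer: (1,4) (2,0) (3,4) (4,2) (4,4) (5,0)

Derivation:
(0,1): no bracket -> illegal
(1,3): no bracket -> illegal
(1,4): flips 2 -> legal
(1,5): no bracket -> illegal
(2,0): flips 1 -> legal
(2,5): no bracket -> illegal
(3,4): flips 4 -> legal
(3,5): no bracket -> illegal
(4,2): flips 2 -> legal
(4,4): flips 2 -> legal
(4,5): no bracket -> illegal
(5,0): flips 1 -> legal
(5,1): no bracket -> illegal
(5,2): no bracket -> illegal
(5,3): no bracket -> illegal
(5,5): no bracket -> illegal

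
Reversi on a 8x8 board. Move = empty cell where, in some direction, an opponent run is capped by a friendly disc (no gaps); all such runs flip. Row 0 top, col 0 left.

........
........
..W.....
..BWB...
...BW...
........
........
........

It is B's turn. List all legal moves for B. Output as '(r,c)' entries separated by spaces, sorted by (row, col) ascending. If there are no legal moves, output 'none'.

(1,1): no bracket -> illegal
(1,2): flips 1 -> legal
(1,3): no bracket -> illegal
(2,1): no bracket -> illegal
(2,3): flips 1 -> legal
(2,4): no bracket -> illegal
(3,1): no bracket -> illegal
(3,5): no bracket -> illegal
(4,2): no bracket -> illegal
(4,5): flips 1 -> legal
(5,3): no bracket -> illegal
(5,4): flips 1 -> legal
(5,5): no bracket -> illegal

Answer: (1,2) (2,3) (4,5) (5,4)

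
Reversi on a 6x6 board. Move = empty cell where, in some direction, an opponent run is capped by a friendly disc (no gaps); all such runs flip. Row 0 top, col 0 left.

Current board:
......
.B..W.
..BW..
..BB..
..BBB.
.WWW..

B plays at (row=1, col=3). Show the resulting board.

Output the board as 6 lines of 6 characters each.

Place B at (1,3); scan 8 dirs for brackets.
Dir NW: first cell '.' (not opp) -> no flip
Dir N: first cell '.' (not opp) -> no flip
Dir NE: first cell '.' (not opp) -> no flip
Dir W: first cell '.' (not opp) -> no flip
Dir E: opp run (1,4), next='.' -> no flip
Dir SW: first cell 'B' (not opp) -> no flip
Dir S: opp run (2,3) capped by B -> flip
Dir SE: first cell '.' (not opp) -> no flip
All flips: (2,3)

Answer: ......
.B.BW.
..BB..
..BB..
..BBB.
.WWW..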